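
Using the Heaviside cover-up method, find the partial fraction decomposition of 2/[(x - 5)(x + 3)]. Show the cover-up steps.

Cover (x - 5): set x=5, get P = 2/(5 + 3) = 1/4. Cover (x + 3): set x=-3, get Q = 2/(-3 - 5) = -1/4.
Result: (1/4)/(x - 5) - (1/4)/(x + 3)


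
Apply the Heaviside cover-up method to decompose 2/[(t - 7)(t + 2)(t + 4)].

Cover (t - 7), t=7: P = 2/[(7 + 2)(7 + 4)] = 2/99. Cover (t + 2), t=-2: Q = 2/[(-2 - 7)(-2 + 4)] = -1/9. Cover (t + 4), t=-4: R = 2/[(-4 - 7)(-4 + 2)] = 1/11.
Result: (2/99)/(t - 7) - (1/9)/(t + 2) + (1/11)/(t + 4)


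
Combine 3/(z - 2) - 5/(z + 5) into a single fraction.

Common denominator (z - 2)(z + 5). Numerator: 3(z + 5) - 5(z - 2) = (3z + 15) - (5z - 10) = -2z + 25
Result: (-2z + 25)/[(z - 2)(z + 5)]


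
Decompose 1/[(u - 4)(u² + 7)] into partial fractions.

Cover-up at u = 4: A = 1/(4² + 7) = 1/23. Then B = -A = -1/23, C = -A·(0 + 4) = -4/23
Result: (1/23)/(u - 4) - ((1/23)u + 4/23)/(u² + 7)


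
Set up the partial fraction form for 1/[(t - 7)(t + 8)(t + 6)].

Three distinct linear factors: P/(t - 7) + Q/(t + 8) + R/(t + 6)


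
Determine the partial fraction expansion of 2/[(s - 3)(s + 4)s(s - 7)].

Using Heaviside cover-up: (-1/42)/(s - 3) - (1/154)/(s + 4) + (1/42)/s + (1/154)/(s - 7)


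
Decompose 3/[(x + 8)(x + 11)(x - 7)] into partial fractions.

Using cover-up method: α = -1/15, β = 1/18, γ = 1/90
Result: (-1/15)/(x + 8) + (1/18)/(x + 11) + (1/90)/(x - 7)


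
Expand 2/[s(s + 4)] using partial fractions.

2/s(s + 4) = A/s + B/(s + 4). A = 2/(0 + 4) = 1/2, B = 2/(-4 - 0) = -1/2
Result: (1/2)/s - (1/2)/(s + 4)


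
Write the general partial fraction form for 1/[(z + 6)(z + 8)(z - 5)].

Three distinct linear factors: α/(z + 6) + β/(z + 8) + γ/(z - 5)


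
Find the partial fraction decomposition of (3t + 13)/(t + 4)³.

(3t + 13) = A(t + 4)² + B(t + 4) + C. At t = -4: C = 3·(-4) + 13 = 1. Coefficients: A = 0, B = 3
Result: 3/(t + 4)² + 1/(t + 4)³


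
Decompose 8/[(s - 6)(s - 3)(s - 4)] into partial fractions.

Using cover-up method: α = 4/3, β = 8/3, γ = -4
Result: (4/3)/(s - 6) + (8/3)/(s - 3) - 4/(s - 4)


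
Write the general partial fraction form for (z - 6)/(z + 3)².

Repeated linear factor: A/(z + 3) + B/(z + 3)²


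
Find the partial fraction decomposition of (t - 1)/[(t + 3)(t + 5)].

At t=-3: P = (1·(-3) - 1)/(-3 + 5) = -2. At t=-5: Q = (1·(-5) - 1)/(-5 + 3) = 3
Result: -2/(t + 3) + 3/(t + 5)


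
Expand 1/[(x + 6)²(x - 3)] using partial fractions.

Cover-up at x=3: γ = 1/(3 + 6)² = 1/81. Cover-up at x=-6: β = 1/(-6 - 3) = -1/9. Comparing x² coeff: α = -γ = -1/81
Result: (-1/81)/(x + 6) - (1/9)/(x + 6)² + (1/81)/(x - 3)


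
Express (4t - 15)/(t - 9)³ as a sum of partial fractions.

(4t - 15) = P(t - 9)² + Q(t - 9) + R. At t = 9: R = 4·9 - 15 = 21. Coefficients: P = 0, Q = 4
Result: 4/(t - 9)² + 21/(t - 9)³


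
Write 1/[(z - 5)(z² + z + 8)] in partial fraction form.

Cover-up at z = 5: α = 1/(5² + 1·5 + 8) = 1/38. Then β = -α = -1/38, γ = -α·(1 + 5) = -3/19
Result: (1/38)/(z - 5) - ((1/38)z + 3/19)/(z² + z + 8)


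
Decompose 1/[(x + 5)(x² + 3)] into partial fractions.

Cover-up at x = -5: P = 1/((-5)² + 3) = 1/28. Then Q = -P = -1/28, R = -P·(0 - 5) = 5/28
Result: (1/28)/(x + 5) - ((1/28)x - 5/28)/(x² + 3)


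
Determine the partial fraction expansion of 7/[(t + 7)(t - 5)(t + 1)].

Using cover-up method: A = 7/72, B = 7/72, C = -7/36
Result: (7/72)/(t + 7) + (7/72)/(t - 5) - (7/36)/(t + 1)


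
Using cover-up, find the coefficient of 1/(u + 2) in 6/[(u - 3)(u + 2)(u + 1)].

Cover (u + 2), set u=-2: 6/[(-2 - 3)(-2 + 1)] = 6/5


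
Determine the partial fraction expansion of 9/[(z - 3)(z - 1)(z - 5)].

Using cover-up method: P = -9/4, Q = 9/8, R = 9/8
Result: (-9/4)/(z - 3) + (9/8)/(z - 1) + (9/8)/(z - 5)


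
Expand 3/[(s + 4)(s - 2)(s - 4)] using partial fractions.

Using cover-up method: α = 1/16, β = -1/4, γ = 3/16
Result: (1/16)/(s + 4) - (1/4)/(s - 2) + (3/16)/(s - 4)


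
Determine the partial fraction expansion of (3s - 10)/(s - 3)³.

(3s - 10) = P(s - 3)² + Q(s - 3) + R. At s = 3: R = 3·3 - 10 = -1. Coefficients: P = 0, Q = 3
Result: 3/(s - 3)² - 1/(s - 3)³


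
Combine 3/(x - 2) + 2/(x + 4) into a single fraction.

Common denominator (x - 2)(x + 4). Numerator: 3(x + 4) + 2(x - 2) = (3x + 12) + (2x - 4) = 5x + 8
Result: (5x + 8)/[(x - 2)(x + 4)]


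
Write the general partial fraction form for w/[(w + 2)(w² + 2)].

Linear + irreducible quadratic: A/(w + 2) + (Bw + C)/(w² + 2)


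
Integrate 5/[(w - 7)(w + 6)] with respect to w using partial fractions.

Decompose: 5/[(w - 7)(w + 6)] = (5/13)/(w - 7) - (5/13)/(w + 6). Integrate each term: (5/13) ln|(w - 7)| - (5/13) ln|(w + 6)| + C


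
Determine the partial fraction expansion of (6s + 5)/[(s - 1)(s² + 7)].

At s=1: α = (6·1 + 5)/(1² + 7) = 11/8. β = -α = -11/8, γ = 6 - 1·α = 37/8
Result: (11/8)/(s - 1) - ((11/8)s - 37/8)/(s² + 7)


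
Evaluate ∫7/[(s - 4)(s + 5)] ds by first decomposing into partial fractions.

Decompose: 7/[(s - 4)(s + 5)] = (7/9)/(s - 4) - (7/9)/(s + 5). Integrate each term: (7/9) ln|(s - 4)| - (7/9) ln|(s + 5)| + C


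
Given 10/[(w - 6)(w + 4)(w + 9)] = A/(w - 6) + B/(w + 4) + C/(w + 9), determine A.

Cover-up at w = 6: A = 10/[(6 + 4)(6 + 9)] = 10/[(10)(15)] = 10/150 = 1/15


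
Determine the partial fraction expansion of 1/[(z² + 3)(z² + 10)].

Coefficient matching gives P = R = 0, Q = 1/(10-3) = 1/7, S = -Q = -1/7
Result: (1/7)/(z² + 3) - (1/7)/(z² + 10)


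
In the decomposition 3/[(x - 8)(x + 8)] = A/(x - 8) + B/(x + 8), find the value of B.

Cover-up at x = -8: B = 3/(-8 - 8) = -3/16


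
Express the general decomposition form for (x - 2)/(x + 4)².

Repeated linear factor: P/(x + 4) + Q/(x + 4)²


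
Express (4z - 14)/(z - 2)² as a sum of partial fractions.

(4z - 14) = P(z - 2) + Q. At z = 2: Q = 4·2 - 14 = -6. Coeff of z: P = 4
Result: 4/(z - 2) - 6/(z - 2)²


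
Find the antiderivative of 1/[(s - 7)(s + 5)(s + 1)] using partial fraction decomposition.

Cover-up: P = 1/96, Q = 1/48, R = -1/32. Decomposition: (1/96)/(s - 7) + (1/48)/(s + 5) - (1/32)/(s + 1). Integrate each term: (1/96) ln|(s - 7)| + (1/48) ln|(s + 5)| - (1/32) ln|(s + 1)| + C


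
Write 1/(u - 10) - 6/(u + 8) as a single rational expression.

Common denominator (u - 10)(u + 8). Numerator: 1(u + 8) - 6(u - 10) = (u + 8) - (6u - 60) = -5u + 68
Result: (-5u + 68)/[(u - 10)(u + 8)]


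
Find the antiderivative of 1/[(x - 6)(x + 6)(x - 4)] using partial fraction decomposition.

Cover-up: A = 1/24, B = 1/120, C = -1/20. Decomposition: (1/24)/(x - 6) + (1/120)/(x + 6) - (1/20)/(x - 4). Integrate each term: (1/24) ln|(x - 6)| + (1/120) ln|(x + 6)| - (1/20) ln|(x - 4)| + C


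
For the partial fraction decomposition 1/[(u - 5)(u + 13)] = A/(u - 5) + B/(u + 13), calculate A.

Cover-up at u = 5: A = 1/(5 + 13) = 1/18


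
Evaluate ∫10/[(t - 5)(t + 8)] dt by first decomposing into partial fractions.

Decompose: 10/[(t - 5)(t + 8)] = (10/13)/(t - 5) - (10/13)/(t + 8). Integrate each term: (10/13) ln|(t - 5)| - (10/13) ln|(t + 8)| + C


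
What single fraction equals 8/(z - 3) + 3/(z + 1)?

Common denominator (z - 3)(z + 1). Numerator: 8(z + 1) + 3(z - 3) = (8z + 8) + (3z - 9) = 11z - 1
Result: (11z - 1)/[(z - 3)(z + 1)]


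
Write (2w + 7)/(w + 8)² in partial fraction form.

(2w + 7) = A(w + 8) + B. At w = -8: B = 2·(-8) + 7 = -9. Coeff of w: A = 2
Result: 2/(w + 8) - 9/(w + 8)²


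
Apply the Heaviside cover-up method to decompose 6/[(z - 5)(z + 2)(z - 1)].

Cover (z - 5), z=5: P = 6/[(5 + 2)(5 - 1)] = 3/14. Cover (z + 2), z=-2: Q = 6/[(-2 - 5)(-2 - 1)] = 2/7. Cover (z - 1), z=1: R = 6/[(1 - 5)(1 + 2)] = -1/2.
Result: (3/14)/(z - 5) + (2/7)/(z + 2) - (1/2)/(z - 1)


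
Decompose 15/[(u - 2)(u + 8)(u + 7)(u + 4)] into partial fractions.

Using Heaviside cover-up: (1/36)/(u - 2) - (3/8)/(u + 8) + (5/9)/(u + 7) - (5/24)/(u + 4)


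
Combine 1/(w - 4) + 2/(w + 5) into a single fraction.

Common denominator (w - 4)(w + 5). Numerator: 1(w + 5) + 2(w - 4) = (w + 5) + (2w - 8) = 3w - 3
Result: (3w - 3)/[(w - 4)(w + 5)]


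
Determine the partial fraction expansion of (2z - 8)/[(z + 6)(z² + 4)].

At z=-6: A = (2·(-6) - 8)/((-6)² + 4) = -1/2. B = -A = 1/2, C = 2 - (-6)·A = -1
Result: (-1/2)/(z + 6) + ((1/2)z - 1)/(z² + 4)


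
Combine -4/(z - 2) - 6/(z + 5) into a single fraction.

Common denominator (z - 2)(z + 5). Numerator: -4(z + 5) - 6(z - 2) = (-4z - 20) - (6z - 12) = -10z - 8
Result: (-10z - 8)/[(z - 2)(z + 5)]


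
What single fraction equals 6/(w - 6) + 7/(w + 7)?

Common denominator (w - 6)(w + 7). Numerator: 6(w + 7) + 7(w - 6) = (6w + 42) + (7w - 42) = 13w
Result: (13w)/[(w - 6)(w + 7)]


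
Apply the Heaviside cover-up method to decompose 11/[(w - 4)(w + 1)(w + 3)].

Cover (w - 4), w=4: α = 11/[(4 + 1)(4 + 3)] = 11/35. Cover (w + 1), w=-1: β = 11/[(-1 - 4)(-1 + 3)] = -11/10. Cover (w + 3), w=-3: γ = 11/[(-3 - 4)(-3 + 1)] = 11/14.
Result: (11/35)/(w - 4) - (11/10)/(w + 1) + (11/14)/(w + 3)


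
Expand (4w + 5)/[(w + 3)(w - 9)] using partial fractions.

At w=-3: α = (4·(-3) + 5)/(-3 - 9) = 7/12. At w=9: β = (4·9 + 5)/(9 + 3) = 41/12
Result: (7/12)/(w + 3) + (41/12)/(w - 9)


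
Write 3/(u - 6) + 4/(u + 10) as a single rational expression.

Common denominator (u - 6)(u + 10). Numerator: 3(u + 10) + 4(u - 6) = (3u + 30) + (4u - 24) = 7u + 6
Result: (7u + 6)/[(u - 6)(u + 10)]


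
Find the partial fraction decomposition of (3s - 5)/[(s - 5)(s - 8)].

At s=5: α = (3·5 - 5)/(5 - 8) = -10/3. At s=8: β = (3·8 - 5)/(8 - 5) = 19/3
Result: (-10/3)/(s - 5) + (19/3)/(s - 8)


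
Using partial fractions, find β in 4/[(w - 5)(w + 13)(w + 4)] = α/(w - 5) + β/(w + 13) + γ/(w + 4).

Cover-up at w = -13: β = 4/[(-13 - 5)(-13 + 4)] = 4/[(-18)(-9)] = 4/162 = 2/81


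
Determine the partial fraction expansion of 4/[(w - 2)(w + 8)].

4/(w - 2)(w + 8) = P/(w - 2) + Q/(w + 8). P = 4/(2 + 8) = 2/5, Q = 4/(-8 - 2) = -2/5
Result: (2/5)/(w - 2) - (2/5)/(w + 8)


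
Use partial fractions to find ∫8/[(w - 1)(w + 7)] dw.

Decompose: 8/[(w - 1)(w + 7)] = 1/(w - 1) - 1/(w + 7). Integrate each term: ln|(w - 1)| - ln|(w + 7)| + C


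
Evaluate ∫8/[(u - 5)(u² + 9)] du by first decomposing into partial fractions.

Cover-up at u=5: α = 8/(5²+9) = 4/17. Coeff matching: β = -4/17, γ = -20/17. Decomposition: (4/17)/(u - 5) - ((4/17)u + 20/17)/(u² + 9). Integrate: linear → ln, quadratic → (1/2)ln + arctan: (4/17) ln|(u - 5)| - (2/17) ln(u² + 9) - (20/51) arctan(u/3) + C


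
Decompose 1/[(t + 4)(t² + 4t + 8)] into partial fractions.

Cover-up at t = -4: A = 1/((-4)² + 4·(-4) + 8) = 1/8. Then B = -A = -1/8, C = -A·(4 - 4) = 0
Result: (1/8)/(t + 4) - ((1/8)t)/(t² + 4t + 8)


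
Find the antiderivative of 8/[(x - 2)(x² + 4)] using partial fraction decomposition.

Cover-up at x=2: P = 8/(2²+4) = 1. Coeff matching: Q = -1, R = -2. Decomposition: 1/(x - 2) - (x + 2)/(x² + 4). Integrate: linear → ln, quadratic → (1/2)ln + arctan: ln|(x - 2)| - (1/2) ln(x² + 4) - arctan(x/2) + C


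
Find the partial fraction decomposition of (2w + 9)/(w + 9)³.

(2w + 9) = P(w + 9)² + Q(w + 9) + R. At w = -9: R = 2·(-9) + 9 = -9. Coefficients: P = 0, Q = 2
Result: 2/(w + 9)² - 9/(w + 9)³


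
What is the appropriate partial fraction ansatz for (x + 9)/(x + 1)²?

Repeated linear factor: A/(x + 1) + B/(x + 1)²


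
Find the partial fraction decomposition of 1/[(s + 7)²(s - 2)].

Cover-up at s=2: R = 1/(2 + 7)² = 1/81. Cover-up at s=-7: Q = 1/(-7 - 2) = -1/9. Comparing s² coeff: P = -R = -1/81
Result: (-1/81)/(s + 7) - (1/9)/(s + 7)² + (1/81)/(s - 2)


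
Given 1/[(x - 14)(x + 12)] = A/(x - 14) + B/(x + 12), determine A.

Cover-up at x = 14: A = 1/(14 + 12) = 1/26


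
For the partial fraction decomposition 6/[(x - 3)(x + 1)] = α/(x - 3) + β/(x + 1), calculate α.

Cover-up at x = 3: α = 6/(3 + 1) = 6/4 = 3/2


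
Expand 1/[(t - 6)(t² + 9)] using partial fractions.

Cover-up at t = 6: P = 1/(6² + 9) = 1/45. Then Q = -P = -1/45, R = -P·(0 + 6) = -2/15
Result: (1/45)/(t - 6) - ((1/45)t + 2/15)/(t² + 9)


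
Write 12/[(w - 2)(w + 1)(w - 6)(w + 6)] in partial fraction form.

Using Heaviside cover-up: (-1/8)/(w - 2) + (4/35)/(w + 1) + (1/28)/(w - 6) - (1/40)/(w + 6)


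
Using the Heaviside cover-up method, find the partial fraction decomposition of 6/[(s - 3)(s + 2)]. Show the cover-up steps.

Cover (s - 3): set s=3, get P = 6/(3 + 2) = 6/5. Cover (s + 2): set s=-2, get Q = 6/(-2 - 3) = -6/5.
Result: (6/5)/(s - 3) - (6/5)/(s + 2)


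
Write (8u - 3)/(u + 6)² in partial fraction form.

(8u - 3) = A(u + 6) + B. At u = -6: B = 8·(-6) - 3 = -51. Coeff of u: A = 8
Result: 8/(u + 6) - 51/(u + 6)²


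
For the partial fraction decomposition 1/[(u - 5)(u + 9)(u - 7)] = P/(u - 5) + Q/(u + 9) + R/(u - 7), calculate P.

Cover-up at u = 5: P = 1/[(5 + 9)(5 - 7)] = 1/[(14)(-2)] = -1/28


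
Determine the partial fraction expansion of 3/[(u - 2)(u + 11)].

3/(u - 2)(u + 11) = P/(u - 2) + Q/(u + 11). P = 3/(2 + 11) = 3/13, Q = 3/(-11 - 2) = -3/13
Result: (3/13)/(u - 2) - (3/13)/(u + 11)


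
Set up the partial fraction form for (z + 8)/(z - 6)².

Repeated linear factor: α/(z - 6) + β/(z - 6)²


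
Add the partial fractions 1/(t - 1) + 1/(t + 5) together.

Common denominator (t - 1)(t + 5). Numerator: 1(t + 5) + 1(t - 1) = (t + 5) + (t - 1) = 2t + 4
Result: (2t + 4)/[(t - 1)(t + 5)]


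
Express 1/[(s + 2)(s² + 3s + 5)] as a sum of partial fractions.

Cover-up at s = -2: α = 1/((-2)² + 3·(-2) + 5) = 1/3. Then β = -α = -1/3, γ = -α·(3 - 2) = -1/3
Result: (1/3)/(s + 2) - ((1/3)s + 1/3)/(s² + 3s + 5)


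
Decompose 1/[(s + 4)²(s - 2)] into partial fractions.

Cover-up at s=2: R = 1/(2 + 4)² = 1/36. Cover-up at s=-4: Q = 1/(-4 - 2) = -1/6. Comparing s² coeff: P = -R = -1/36
Result: (-1/36)/(s + 4) - (1/6)/(s + 4)² + (1/36)/(s - 2)


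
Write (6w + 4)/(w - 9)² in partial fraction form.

(6w + 4) = α(w - 9) + β. At w = 9: β = 6·9 + 4 = 58. Coeff of w: α = 6
Result: 6/(w - 9) + 58/(w - 9)²


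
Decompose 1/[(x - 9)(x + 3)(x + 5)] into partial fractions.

Using cover-up method: A = 1/168, B = -1/24, C = 1/28
Result: (1/168)/(x - 9) - (1/24)/(x + 3) + (1/28)/(x + 5)


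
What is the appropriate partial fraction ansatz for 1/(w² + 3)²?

Repeated quadratic factor: (αw + β)/(w² + 3) + (γw + δ)/(w² + 3)²


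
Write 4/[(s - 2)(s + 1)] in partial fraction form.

4/(s - 2)(s + 1) = α/(s - 2) + β/(s + 1). α = 4/(2 + 1) = 4/3, β = 4/(-1 - 2) = -4/3
Result: (4/3)/(s - 2) - (4/3)/(s + 1)


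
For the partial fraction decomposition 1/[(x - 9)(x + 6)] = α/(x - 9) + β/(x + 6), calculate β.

Cover-up at x = -6: β = 1/(-6 - 9) = -1/15


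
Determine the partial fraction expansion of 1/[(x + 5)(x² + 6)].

Cover-up at x = -5: P = 1/((-5)² + 6) = 1/31. Then Q = -P = -1/31, R = -P·(0 - 5) = 5/31
Result: (1/31)/(x + 5) - ((1/31)x - 5/31)/(x² + 6)


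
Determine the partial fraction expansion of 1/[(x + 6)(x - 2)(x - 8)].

Using cover-up method: P = 1/112, Q = -1/48, R = 1/84
Result: (1/112)/(x + 6) - (1/48)/(x - 2) + (1/84)/(x - 8)


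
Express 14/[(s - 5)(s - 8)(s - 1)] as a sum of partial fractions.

Using cover-up method: A = -7/6, B = 2/3, C = 1/2
Result: (-7/6)/(s - 5) + (2/3)/(s - 8) + (1/2)/(s - 1)


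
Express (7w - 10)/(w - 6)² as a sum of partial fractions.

(7w - 10) = α(w - 6) + β. At w = 6: β = 7·6 - 10 = 32. Coeff of w: α = 7
Result: 7/(w - 6) + 32/(w - 6)²


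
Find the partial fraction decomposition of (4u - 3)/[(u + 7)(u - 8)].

At u=-7: α = (4·(-7) - 3)/(-7 - 8) = 31/15. At u=8: β = (4·8 - 3)/(8 + 7) = 29/15
Result: (31/15)/(u + 7) + (29/15)/(u - 8)


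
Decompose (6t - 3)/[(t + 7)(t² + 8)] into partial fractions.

At t=-7: α = (6·(-7) - 3)/((-7)² + 8) = -15/19. β = -α = 15/19, γ = 6 - (-7)·α = 9/19
Result: (-15/19)/(t + 7) + ((15/19)t + 9/19)/(t² + 8)


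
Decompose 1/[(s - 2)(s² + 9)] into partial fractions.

Cover-up at s = 2: P = 1/(2² + 9) = 1/13. Then Q = -P = -1/13, R = -P·(0 + 2) = -2/13
Result: (1/13)/(s - 2) - ((1/13)s + 2/13)/(s² + 9)


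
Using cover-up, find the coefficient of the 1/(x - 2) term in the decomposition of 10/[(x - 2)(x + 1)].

Cover (x - 2), set x=2: 10/((x + 1) at x=2) = 10/(3) = 10/3


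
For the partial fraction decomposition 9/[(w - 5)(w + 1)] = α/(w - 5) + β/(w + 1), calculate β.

Cover-up at w = -1: β = 9/(-1 - 5) = -9/6 = -3/2


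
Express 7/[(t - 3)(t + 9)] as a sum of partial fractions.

7/(t - 3)(t + 9) = α/(t - 3) + β/(t + 9). α = 7/(3 + 9) = 7/12, β = 7/(-9 - 3) = -7/12
Result: (7/12)/(t - 3) - (7/12)/(t + 9)


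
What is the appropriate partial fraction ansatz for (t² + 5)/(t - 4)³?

Repeated linear factor (power 3): P/(t - 4) + Q/(t - 4)² + R/(t - 4)³


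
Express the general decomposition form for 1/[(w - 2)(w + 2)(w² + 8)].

Two linear + quadratic: P/(w - 2) + Q/(w + 2) + (Rw + S)/(w² + 8)


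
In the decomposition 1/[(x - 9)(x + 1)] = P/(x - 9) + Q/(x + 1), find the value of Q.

Cover-up at x = -1: Q = 1/(-1 - 9) = -1/10


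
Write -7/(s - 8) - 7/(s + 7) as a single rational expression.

Common denominator (s - 8)(s + 7). Numerator: -7(s + 7) - 7(s - 8) = (-7s - 49) - (7s - 56) = -14s + 7
Result: (-14s + 7)/[(s - 8)(s + 7)]


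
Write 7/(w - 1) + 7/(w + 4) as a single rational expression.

Common denominator (w - 1)(w + 4). Numerator: 7(w + 4) + 7(w - 1) = (7w + 28) + (7w - 7) = 14w + 21
Result: (14w + 21)/[(w - 1)(w + 4)]


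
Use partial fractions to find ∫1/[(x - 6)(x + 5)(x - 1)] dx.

Cover-up: A = 1/55, B = 1/66, C = -1/30. Decomposition: (1/55)/(x - 6) + (1/66)/(x + 5) - (1/30)/(x - 1). Integrate each term: (1/55) ln|(x - 6)| + (1/66) ln|(x + 5)| - (1/30) ln|(x - 1)| + C


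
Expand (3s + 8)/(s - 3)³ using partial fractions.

(3s + 8) = P(s - 3)² + Q(s - 3) + R. At s = 3: R = 3·3 + 8 = 17. Coefficients: P = 0, Q = 3
Result: 3/(s - 3)² + 17/(s - 3)³


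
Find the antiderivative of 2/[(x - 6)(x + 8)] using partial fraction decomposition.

Decompose: 2/[(x - 6)(x + 8)] = (1/7)/(x - 6) - (1/7)/(x + 8). Integrate each term: (1/7) ln|(x - 6)| - (1/7) ln|(x + 8)| + C


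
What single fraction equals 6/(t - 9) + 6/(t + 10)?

Common denominator (t - 9)(t + 10). Numerator: 6(t + 10) + 6(t - 9) = (6t + 60) + (6t - 54) = 12t + 6
Result: (12t + 6)/[(t - 9)(t + 10)]


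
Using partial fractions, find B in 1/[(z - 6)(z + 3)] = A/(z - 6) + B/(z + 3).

Cover-up at z = -3: B = 1/(-3 - 6) = -1/9


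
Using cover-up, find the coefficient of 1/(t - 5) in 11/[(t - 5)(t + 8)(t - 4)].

Cover (t - 5), set t=5: 11/[(5 + 8)(5 - 4)] = 11/13


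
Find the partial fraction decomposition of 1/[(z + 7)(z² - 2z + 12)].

Cover-up at z = -7: A = 1/((-7)² - 2·(-7) + 12) = 1/75. Then B = -A = -1/75, C = -A·(-2 - 7) = 3/25
Result: (1/75)/(z + 7) - ((1/75)z - 3/25)/(z² - 2z + 12)


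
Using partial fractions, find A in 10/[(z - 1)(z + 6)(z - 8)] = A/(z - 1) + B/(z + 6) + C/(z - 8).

Cover-up at z = 1: A = 10/[(1 + 6)(1 - 8)] = 10/[(7)(-7)] = -10/49


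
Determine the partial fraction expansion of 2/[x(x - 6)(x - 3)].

Using cover-up method: A = 1/9, B = 1/9, C = -2/9
Result: (1/9)/x + (1/9)/(x - 6) - (2/9)/(x - 3)


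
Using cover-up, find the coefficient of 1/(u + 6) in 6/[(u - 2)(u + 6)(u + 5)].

Cover (u + 6), set u=-6: 6/[(-6 - 2)(-6 + 5)] = 3/4


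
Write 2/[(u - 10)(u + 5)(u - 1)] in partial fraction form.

Using cover-up method: A = 2/135, B = 1/45, C = -1/27
Result: (2/135)/(u - 10) + (1/45)/(u + 5) - (1/27)/(u - 1)


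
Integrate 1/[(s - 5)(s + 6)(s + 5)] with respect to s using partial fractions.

Cover-up: A = 1/110, B = 1/11, C = -1/10. Decomposition: (1/110)/(s - 5) + (1/11)/(s + 6) - (1/10)/(s + 5). Integrate each term: (1/110) ln|(s - 5)| + (1/11) ln|(s + 6)| - (1/10) ln|(s + 5)| + C


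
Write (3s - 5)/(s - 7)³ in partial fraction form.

(3s - 5) = α(s - 7)² + β(s - 7) + γ. At s = 7: γ = 3·7 - 5 = 16. Coefficients: α = 0, β = 3
Result: 3/(s - 7)² + 16/(s - 7)³


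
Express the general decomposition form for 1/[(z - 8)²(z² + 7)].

Repeated linear + quadratic: P/(z - 8) + Q/(z - 8)² + (Rz + S)/(z² + 7)


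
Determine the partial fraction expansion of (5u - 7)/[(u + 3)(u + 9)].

At u=-3: A = (5·(-3) - 7)/(-3 + 9) = -11/3. At u=-9: B = (5·(-9) - 7)/(-9 + 3) = 26/3
Result: (-11/3)/(u + 3) + (26/3)/(u + 9)


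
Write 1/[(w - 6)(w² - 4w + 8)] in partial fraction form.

Cover-up at w = 6: P = 1/(6² - 4·6 + 8) = 1/20. Then Q = -P = -1/20, R = -P·(-4 + 6) = -1/10
Result: (1/20)/(w - 6) - ((1/20)w + 1/10)/(w² - 4w + 8)


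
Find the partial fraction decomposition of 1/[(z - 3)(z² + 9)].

Cover-up at z = 3: α = 1/(3² + 9) = 1/18. Then β = -α = -1/18, γ = -α·(0 + 3) = -1/6
Result: (1/18)/(z - 3) - ((1/18)z + 1/6)/(z² + 9)


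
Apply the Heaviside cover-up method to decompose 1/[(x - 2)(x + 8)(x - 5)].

Cover (x - 2), x=2: P = 1/[(2 + 8)(2 - 5)] = -1/30. Cover (x + 8), x=-8: Q = 1/[(-8 - 2)(-8 - 5)] = 1/130. Cover (x - 5), x=5: R = 1/[(5 - 2)(5 + 8)] = 1/39.
Result: (-1/30)/(x - 2) + (1/130)/(x + 8) + (1/39)/(x - 5)


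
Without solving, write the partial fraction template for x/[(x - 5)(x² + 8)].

Linear + irreducible quadratic: α/(x - 5) + (βx + γ)/(x² + 8)


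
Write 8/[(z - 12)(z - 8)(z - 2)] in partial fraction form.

Using cover-up method: α = 1/5, β = -1/3, γ = 2/15
Result: (1/5)/(z - 12) - (1/3)/(z - 8) + (2/15)/(z - 2)


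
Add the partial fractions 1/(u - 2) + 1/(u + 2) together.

Common denominator (u - 2)(u + 2). Numerator: 1(u + 2) + 1(u - 2) = (u + 2) + (u - 2) = 2u
Result: (2u)/[(u - 2)(u + 2)]


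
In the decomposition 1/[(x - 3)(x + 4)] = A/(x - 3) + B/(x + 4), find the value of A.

Cover-up at x = 3: A = 1/(3 + 4) = 1/7


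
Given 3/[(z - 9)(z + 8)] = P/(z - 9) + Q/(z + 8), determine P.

Cover-up at z = 9: P = 3/(9 + 8) = 3/17


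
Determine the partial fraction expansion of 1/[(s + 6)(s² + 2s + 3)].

Cover-up at s = -6: P = 1/((-6)² + 2·(-6) + 3) = 1/27. Then Q = -P = -1/27, R = -P·(2 - 6) = 4/27
Result: (1/27)/(s + 6) - ((1/27)s - 4/27)/(s² + 2s + 3)


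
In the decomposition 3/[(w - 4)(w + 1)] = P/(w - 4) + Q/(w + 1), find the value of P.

Cover-up at w = 4: P = 3/(4 + 1) = 3/5


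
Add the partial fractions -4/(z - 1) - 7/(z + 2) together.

Common denominator (z - 1)(z + 2). Numerator: -4(z + 2) - 7(z - 1) = (-4z - 8) - (7z - 7) = -11z - 1
Result: (-11z - 1)/[(z - 1)(z + 2)]


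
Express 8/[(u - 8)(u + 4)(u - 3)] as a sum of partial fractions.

Using cover-up method: P = 2/15, Q = 2/21, R = -8/35
Result: (2/15)/(u - 8) + (2/21)/(u + 4) - (8/35)/(u - 3)


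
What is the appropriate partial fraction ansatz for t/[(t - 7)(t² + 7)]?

Linear + irreducible quadratic: A/(t - 7) + (Bt + C)/(t² + 7)


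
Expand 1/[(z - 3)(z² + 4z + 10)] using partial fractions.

Cover-up at z = 3: A = 1/(3² + 4·3 + 10) = 1/31. Then B = -A = -1/31, C = -A·(4 + 3) = -7/31
Result: (1/31)/(z - 3) - ((1/31)z + 7/31)/(z² + 4z + 10)


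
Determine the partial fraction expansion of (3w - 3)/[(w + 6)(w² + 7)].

At w=-6: A = (3·(-6) - 3)/((-6)² + 7) = -21/43. B = -A = 21/43, C = 3 - (-6)·A = 3/43
Result: (-21/43)/(w + 6) + ((21/43)w + 3/43)/(w² + 7)


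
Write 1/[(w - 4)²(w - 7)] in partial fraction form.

Cover-up at w=7: R = 1/(7 - 4)² = 1/9. Cover-up at w=4: Q = 1/(4 - 7) = -1/3. Comparing w² coeff: P = -R = -1/9
Result: (-1/9)/(w - 4) - (1/3)/(w - 4)² + (1/9)/(w - 7)


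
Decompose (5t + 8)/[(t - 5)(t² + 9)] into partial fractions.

At t=5: A = (5·5 + 8)/(5² + 9) = 33/34. B = -A = -33/34, C = 5 - 5·A = 5/34
Result: (33/34)/(t - 5) - ((33/34)t - 5/34)/(t² + 9)


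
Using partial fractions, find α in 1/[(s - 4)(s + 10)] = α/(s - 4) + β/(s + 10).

Cover-up at s = 4: α = 1/(4 + 10) = 1/14


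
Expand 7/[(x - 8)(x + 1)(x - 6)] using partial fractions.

Using cover-up method: α = 7/18, β = 1/9, γ = -1/2
Result: (7/18)/(x - 8) + (1/9)/(x + 1) - (1/2)/(x - 6)


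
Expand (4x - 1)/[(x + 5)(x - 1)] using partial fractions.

At x=-5: P = (4·(-5) - 1)/(-5 - 1) = 7/2. At x=1: Q = (4·1 - 1)/(1 + 5) = 1/2
Result: (7/2)/(x + 5) + (1/2)/(x - 1)


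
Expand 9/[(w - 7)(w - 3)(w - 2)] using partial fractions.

Using cover-up method: α = 9/20, β = -9/4, γ = 9/5
Result: (9/20)/(w - 7) - (9/4)/(w - 3) + (9/5)/(w - 2)


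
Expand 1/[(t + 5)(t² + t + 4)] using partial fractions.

Cover-up at t = -5: α = 1/((-5)² + 1·(-5) + 4) = 1/24. Then β = -α = -1/24, γ = -α·(1 - 5) = 1/6
Result: (1/24)/(t + 5) - ((1/24)t - 1/6)/(t² + t + 4)


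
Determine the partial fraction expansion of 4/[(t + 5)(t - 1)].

4/(t + 5)(t - 1) = α/(t + 5) + β/(t - 1). α = 4/(-5 - 1) = -2/3, β = 4/(1 + 5) = 2/3
Result: (-2/3)/(t + 5) + (2/3)/(t - 1)


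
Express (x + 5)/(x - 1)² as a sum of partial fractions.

(x + 5) = P(x - 1) + Q. At x = 1: Q = 1·1 + 5 = 6. Coeff of x: P = 1
Result: 1/(x - 1) + 6/(x - 1)²


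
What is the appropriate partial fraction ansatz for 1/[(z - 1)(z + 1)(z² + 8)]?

Two linear + quadratic: α/(z - 1) + β/(z + 1) + (γz + δ)/(z² + 8)


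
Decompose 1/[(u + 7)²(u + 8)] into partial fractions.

Cover-up at u=-8: γ = 1/(-8 + 7)² = 1. Cover-up at u=-7: β = 1/(-7 + 8) = 1. Comparing u² coeff: α = -γ = -1
Result: -1/(u + 7) + 1/(u + 7)² + 1/(u + 8)


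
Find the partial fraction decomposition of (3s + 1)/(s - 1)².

(3s + 1) = α(s - 1) + β. At s = 1: β = 3·1 + 1 = 4. Coeff of s: α = 3
Result: 3/(s - 1) + 4/(s - 1)²


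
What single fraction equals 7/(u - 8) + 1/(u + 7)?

Common denominator (u - 8)(u + 7). Numerator: 7(u + 7) + 1(u - 8) = (7u + 49) + (u - 8) = 8u + 41
Result: (8u + 41)/[(u - 8)(u + 7)]


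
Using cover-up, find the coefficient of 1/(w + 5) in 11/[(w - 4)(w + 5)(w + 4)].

Cover (w + 5), set w=-5: 11/[(-5 - 4)(-5 + 4)] = 11/9


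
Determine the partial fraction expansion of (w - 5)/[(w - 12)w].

At w=12: α = (1·12 - 5)/(12 - 0) = 7/12. At w=0: β = (1·0 - 5)/(0 - 12) = 5/12
Result: (7/12)/(w - 12) + (5/12)/w


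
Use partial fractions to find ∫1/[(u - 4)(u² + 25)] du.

Cover-up at u=4: P = 1/(4²+25) = 1/41. Coeff matching: Q = -1/41, R = -4/41. Decomposition: (1/41)/(u - 4) - ((1/41)u + 4/41)/(u² + 25). Integrate: linear → ln, quadratic → (1/2)ln + arctan: (1/41) ln|(u - 4)| - (1/82) ln(u² + 25) - (4/205) arctan(u/5) + C


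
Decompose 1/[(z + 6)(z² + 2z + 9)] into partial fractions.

Cover-up at z = -6: α = 1/((-6)² + 2·(-6) + 9) = 1/33. Then β = -α = -1/33, γ = -α·(2 - 6) = 4/33
Result: (1/33)/(z + 6) - ((1/33)z - 4/33)/(z² + 2z + 9)


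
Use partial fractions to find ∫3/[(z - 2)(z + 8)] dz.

Decompose: 3/[(z - 2)(z + 8)] = (3/10)/(z - 2) - (3/10)/(z + 8). Integrate each term: (3/10) ln|(z - 2)| - (3/10) ln|(z + 8)| + C


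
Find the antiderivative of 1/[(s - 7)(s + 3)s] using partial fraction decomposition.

Cover-up: A = 1/70, B = 1/30, C = -1/21. Decomposition: (1/70)/(s - 7) + (1/30)/(s + 3) - (1/21)/s. Integrate each term: (1/70) ln|(s - 7)| + (1/30) ln|(s + 3)| - (1/21) ln|s| + C


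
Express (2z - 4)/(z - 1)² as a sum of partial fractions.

(2z - 4) = α(z - 1) + β. At z = 1: β = 2·1 - 4 = -2. Coeff of z: α = 2
Result: 2/(z - 1) - 2/(z - 1)²


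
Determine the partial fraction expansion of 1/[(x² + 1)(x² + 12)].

Coefficient matching gives A = C = 0, B = 1/(12-1) = 1/11, D = -B = -1/11
Result: (1/11)/(x² + 1) - (1/11)/(x² + 12)


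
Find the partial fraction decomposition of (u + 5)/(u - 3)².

(u + 5) = A(u - 3) + B. At u = 3: B = 1·3 + 5 = 8. Coeff of u: A = 1
Result: 1/(u - 3) + 8/(u - 3)²


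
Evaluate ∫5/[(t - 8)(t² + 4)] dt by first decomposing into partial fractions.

Cover-up at t=8: α = 5/(8²+4) = 5/68. Coeff matching: β = -5/68, γ = -10/17. Decomposition: (5/68)/(t - 8) - ((5/68)t + 10/17)/(t² + 4). Integrate: linear → ln, quadratic → (1/2)ln + arctan: (5/68) ln|(t - 8)| - (5/136) ln(t² + 4) - (5/17) arctan(t/2) + C


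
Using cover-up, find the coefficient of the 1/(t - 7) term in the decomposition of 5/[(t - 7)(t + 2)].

Cover (t - 7), set t=7: 5/((t + 2) at t=7) = 5/(9) = 5/9


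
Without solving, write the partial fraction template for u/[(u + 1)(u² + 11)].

Linear + irreducible quadratic: α/(u + 1) + (βu + γ)/(u² + 11)


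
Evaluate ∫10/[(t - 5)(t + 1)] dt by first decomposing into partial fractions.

Decompose: 10/[(t - 5)(t + 1)] = (5/3)/(t - 5) - (5/3)/(t + 1). Integrate each term: (5/3) ln|(t - 5)| - (5/3) ln|(t + 1)| + C


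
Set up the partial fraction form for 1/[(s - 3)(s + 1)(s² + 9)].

Two linear + quadratic: P/(s - 3) + Q/(s + 1) + (Rs + S)/(s² + 9)


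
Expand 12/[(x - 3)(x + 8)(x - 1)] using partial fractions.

Using cover-up method: A = 6/11, B = 4/33, C = -2/3
Result: (6/11)/(x - 3) + (4/33)/(x + 8) - (2/3)/(x - 1)


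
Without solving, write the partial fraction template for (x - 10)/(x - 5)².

Repeated linear factor: A/(x - 5) + B/(x - 5)²


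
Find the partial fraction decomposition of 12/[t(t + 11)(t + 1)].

Using cover-up method: P = 12/11, Q = 6/55, R = -6/5
Result: (12/11)/t + (6/55)/(t + 11) - (6/5)/(t + 1)


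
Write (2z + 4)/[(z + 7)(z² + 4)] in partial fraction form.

At z=-7: A = (2·(-7) + 4)/((-7)² + 4) = -10/53. B = -A = 10/53, C = 2 - (-7)·A = 36/53
Result: (-10/53)/(z + 7) + ((10/53)z + 36/53)/(z² + 4)


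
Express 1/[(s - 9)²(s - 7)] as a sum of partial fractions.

Cover-up at s=7: γ = 1/(7 - 9)² = 1/4. Cover-up at s=9: β = 1/(9 - 7) = 1/2. Comparing s² coeff: α = -γ = -1/4
Result: (-1/4)/(s - 9) + (1/2)/(s - 9)² + (1/4)/(s - 7)


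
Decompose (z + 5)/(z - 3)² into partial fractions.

(z + 5) = P(z - 3) + Q. At z = 3: Q = 1·3 + 5 = 8. Coeff of z: P = 1
Result: 1/(z - 3) + 8/(z - 3)²


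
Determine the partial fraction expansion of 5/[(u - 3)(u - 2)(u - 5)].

Using cover-up method: A = -5/2, B = 5/3, C = 5/6
Result: (-5/2)/(u - 3) + (5/3)/(u - 2) + (5/6)/(u - 5)


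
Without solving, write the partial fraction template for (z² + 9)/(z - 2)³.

Repeated linear factor (power 3): A/(z - 2) + B/(z - 2)² + C/(z - 2)³


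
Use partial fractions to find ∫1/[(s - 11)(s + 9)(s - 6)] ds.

Cover-up: α = 1/100, β = 1/300, γ = -1/75. Decomposition: (1/100)/(s - 11) + (1/300)/(s + 9) - (1/75)/(s - 6). Integrate each term: (1/100) ln|(s - 11)| + (1/300) ln|(s + 9)| - (1/75) ln|(s - 6)| + C


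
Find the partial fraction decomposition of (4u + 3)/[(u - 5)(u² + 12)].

At u=5: α = (4·5 + 3)/(5² + 12) = 23/37. β = -α = -23/37, γ = 4 - 5·α = 33/37
Result: (23/37)/(u - 5) - ((23/37)u - 33/37)/(u² + 12)


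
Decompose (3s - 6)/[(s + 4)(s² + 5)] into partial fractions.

At s=-4: A = (3·(-4) - 6)/((-4)² + 5) = -6/7. B = -A = 6/7, C = 3 - (-4)·A = -3/7
Result: (-6/7)/(s + 4) + ((6/7)s - 3/7)/(s² + 5)


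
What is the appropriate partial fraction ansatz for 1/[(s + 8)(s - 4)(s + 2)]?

Three distinct linear factors: A/(s + 8) + B/(s - 4) + C/(s + 2)


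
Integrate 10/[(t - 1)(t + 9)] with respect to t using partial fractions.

Decompose: 10/[(t - 1)(t + 9)] = 1/(t - 1) - 1/(t + 9). Integrate each term: ln|(t - 1)| - ln|(t + 9)| + C


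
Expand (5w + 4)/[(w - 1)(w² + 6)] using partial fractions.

At w=1: A = (5·1 + 4)/(1² + 6) = 9/7. B = -A = -9/7, C = 5 - 1·A = 26/7
Result: (9/7)/(w - 1) - ((9/7)w - 26/7)/(w² + 6)


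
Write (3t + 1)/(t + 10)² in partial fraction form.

(3t + 1) = α(t + 10) + β. At t = -10: β = 3·(-10) + 1 = -29. Coeff of t: α = 3
Result: 3/(t + 10) - 29/(t + 10)²


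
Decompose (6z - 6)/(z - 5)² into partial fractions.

(6z - 6) = P(z - 5) + Q. At z = 5: Q = 6·5 - 6 = 24. Coeff of z: P = 6
Result: 6/(z - 5) + 24/(z - 5)²


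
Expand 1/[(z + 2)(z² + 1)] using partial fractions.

Cover-up at z = -2: P = 1/((-2)² + 1) = 1/5. Then Q = -P = -1/5, R = -P·(0 - 2) = 2/5
Result: (1/5)/(z + 2) - ((1/5)z - 2/5)/(z² + 1)


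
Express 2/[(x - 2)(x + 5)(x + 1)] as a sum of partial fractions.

Using cover-up method: P = 2/21, Q = 1/14, R = -1/6
Result: (2/21)/(x - 2) + (1/14)/(x + 5) - (1/6)/(x + 1)


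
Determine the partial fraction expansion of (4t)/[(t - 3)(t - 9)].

At t=3: α = (4·3 + 0)/(3 - 9) = -2. At t=9: β = (4·9 + 0)/(9 - 3) = 6
Result: -2/(t - 3) + 6/(t - 9)


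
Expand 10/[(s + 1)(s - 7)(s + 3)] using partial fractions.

Using cover-up method: A = -5/8, B = 1/8, C = 1/2
Result: (-5/8)/(s + 1) + (1/8)/(s - 7) + (1/2)/(s + 3)


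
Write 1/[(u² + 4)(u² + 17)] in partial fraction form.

Coefficient matching gives α = γ = 0, β = 1/(17-4) = 1/13, δ = -β = -1/13
Result: (1/13)/(u² + 4) - (1/13)/(u² + 17)


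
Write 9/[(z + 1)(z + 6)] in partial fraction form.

9/(z + 1)(z + 6) = A/(z + 1) + B/(z + 6). A = 9/(-1 + 6) = 9/5, B = 9/(-6 + 1) = -9/5
Result: (9/5)/(z + 1) - (9/5)/(z + 6)


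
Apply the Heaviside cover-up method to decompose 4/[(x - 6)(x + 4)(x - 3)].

Cover (x - 6), x=6: α = 4/[(6 + 4)(6 - 3)] = 2/15. Cover (x + 4), x=-4: β = 4/[(-4 - 6)(-4 - 3)] = 2/35. Cover (x - 3), x=3: γ = 4/[(3 - 6)(3 + 4)] = -4/21.
Result: (2/15)/(x - 6) + (2/35)/(x + 4) - (4/21)/(x - 3)


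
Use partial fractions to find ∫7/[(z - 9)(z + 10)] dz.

Decompose: 7/[(z - 9)(z + 10)] = (7/19)/(z - 9) - (7/19)/(z + 10). Integrate each term: (7/19) ln|(z - 9)| - (7/19) ln|(z + 10)| + C


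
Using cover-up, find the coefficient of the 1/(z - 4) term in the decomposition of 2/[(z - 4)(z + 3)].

Cover (z - 4), set z=4: 2/((z + 3) at z=4) = 2/(7) = 2/7


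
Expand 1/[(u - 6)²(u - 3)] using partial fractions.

Cover-up at u=3: γ = 1/(3 - 6)² = 1/9. Cover-up at u=6: β = 1/(6 - 3) = 1/3. Comparing u² coeff: α = -γ = -1/9
Result: (-1/9)/(u - 6) + (1/3)/(u - 6)² + (1/9)/(u - 3)


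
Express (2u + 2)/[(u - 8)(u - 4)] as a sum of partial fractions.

At u=8: P = (2·8 + 2)/(8 - 4) = 9/2. At u=4: Q = (2·4 + 2)/(4 - 8) = -5/2
Result: (9/2)/(u - 8) - (5/2)/(u - 4)


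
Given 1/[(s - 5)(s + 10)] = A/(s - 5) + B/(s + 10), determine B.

Cover-up at s = -10: B = 1/(-10 - 5) = -1/15


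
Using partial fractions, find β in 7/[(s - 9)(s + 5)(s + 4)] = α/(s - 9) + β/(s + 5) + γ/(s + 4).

Cover-up at s = -5: β = 7/[(-5 - 9)(-5 + 4)] = 7/[(-14)(-1)] = 7/14 = 1/2


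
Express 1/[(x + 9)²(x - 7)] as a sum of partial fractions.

Cover-up at x=7: R = 1/(7 + 9)² = 1/256. Cover-up at x=-9: Q = 1/(-9 - 7) = -1/16. Comparing x² coeff: P = -R = -1/256
Result: (-1/256)/(x + 9) - (1/16)/(x + 9)² + (1/256)/(x - 7)


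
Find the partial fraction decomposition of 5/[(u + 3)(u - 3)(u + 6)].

Using cover-up method: α = -5/18, β = 5/54, γ = 5/27
Result: (-5/18)/(u + 3) + (5/54)/(u - 3) + (5/27)/(u + 6)


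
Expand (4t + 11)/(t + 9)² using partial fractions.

(4t + 11) = α(t + 9) + β. At t = -9: β = 4·(-9) + 11 = -25. Coeff of t: α = 4
Result: 4/(t + 9) - 25/(t + 9)²


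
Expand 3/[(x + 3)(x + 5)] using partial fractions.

3/(x + 3)(x + 5) = A/(x + 3) + B/(x + 5). A = 3/(-3 + 5) = 3/2, B = 3/(-5 + 3) = -3/2
Result: (3/2)/(x + 3) - (3/2)/(x + 5)


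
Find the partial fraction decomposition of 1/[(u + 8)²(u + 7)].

Cover-up at u=-7: R = 1/(-7 + 8)² = 1. Cover-up at u=-8: Q = 1/(-8 + 7) = -1. Comparing u² coeff: P = -R = -1
Result: -1/(u + 8) - 1/(u + 8)² + 1/(u + 7)


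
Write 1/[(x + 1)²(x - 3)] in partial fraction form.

Cover-up at x=3: R = 1/(3 + 1)² = 1/16. Cover-up at x=-1: Q = 1/(-1 - 3) = -1/4. Comparing x² coeff: P = -R = -1/16
Result: (-1/16)/(x + 1) - (1/4)/(x + 1)² + (1/16)/(x - 3)


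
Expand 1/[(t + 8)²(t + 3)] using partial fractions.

Cover-up at t=-3: C = 1/(-3 + 8)² = 1/25. Cover-up at t=-8: B = 1/(-8 + 3) = -1/5. Comparing t² coeff: A = -C = -1/25
Result: (-1/25)/(t + 8) - (1/5)/(t + 8)² + (1/25)/(t + 3)


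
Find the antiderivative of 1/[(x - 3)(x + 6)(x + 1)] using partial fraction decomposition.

Cover-up: A = 1/36, B = 1/45, C = -1/20. Decomposition: (1/36)/(x - 3) + (1/45)/(x + 6) - (1/20)/(x + 1). Integrate each term: (1/36) ln|(x - 3)| + (1/45) ln|(x + 6)| - (1/20) ln|(x + 1)| + C


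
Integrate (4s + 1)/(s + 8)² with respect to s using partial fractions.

Decompose: α = 4, β = 4·(-8) + 1 = -31, so (4s + 1)/(s + 8)² = 4/(s + 8) - 31/(s + 8)². Integrate: ∫ α/(s + 8) ds = 4 ln|(s + 8)|; ∫ β/(s + 8)² ds = 31/(s + 8). Sum: 4 ln|(s + 8)| + 31/(s + 8) + C


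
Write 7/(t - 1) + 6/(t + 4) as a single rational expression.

Common denominator (t - 1)(t + 4). Numerator: 7(t + 4) + 6(t - 1) = (7t + 28) + (6t - 6) = 13t + 22
Result: (13t + 22)/[(t - 1)(t + 4)]


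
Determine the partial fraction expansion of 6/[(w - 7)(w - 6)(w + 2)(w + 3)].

Using Heaviside cover-up: (1/15)/(w - 7) - (1/12)/(w - 6) + (1/12)/(w + 2) - (1/15)/(w + 3)


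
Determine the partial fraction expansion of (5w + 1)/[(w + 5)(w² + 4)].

At w=-5: A = (5·(-5) + 1)/((-5)² + 4) = -24/29. B = -A = 24/29, C = 5 - (-5)·A = 25/29
Result: (-24/29)/(w + 5) + ((24/29)w + 25/29)/(w² + 4)


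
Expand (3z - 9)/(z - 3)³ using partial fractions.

(3z - 9) = α(z - 3)² + β(z - 3) + γ. At z = 3: γ = 3·3 - 9 = 0. Coefficients: α = 0, β = 3
Result: 3/(z - 3)²


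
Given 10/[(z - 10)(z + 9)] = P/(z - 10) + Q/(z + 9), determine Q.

Cover-up at z = -9: Q = 10/(-9 - 10) = -10/19


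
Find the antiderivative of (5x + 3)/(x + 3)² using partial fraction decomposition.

Decompose: α = 5, β = 5·(-3) + 3 = -12, so (5x + 3)/(x + 3)² = 5/(x + 3) - 12/(x + 3)². Integrate: ∫ α/(x + 3) dx = 5 ln|(x + 3)|; ∫ β/(x + 3)² dx = 12/(x + 3). Sum: 5 ln|(x + 3)| + 12/(x + 3) + C


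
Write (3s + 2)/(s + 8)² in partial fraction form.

(3s + 2) = A(s + 8) + B. At s = -8: B = 3·(-8) + 2 = -22. Coeff of s: A = 3
Result: 3/(s + 8) - 22/(s + 8)²


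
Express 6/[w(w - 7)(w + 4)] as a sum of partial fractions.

Using cover-up method: α = -3/14, β = 6/77, γ = 3/22
Result: (-3/14)/w + (6/77)/(w - 7) + (3/22)/(w + 4)


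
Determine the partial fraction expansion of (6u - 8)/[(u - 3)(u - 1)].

At u=3: P = (6·3 - 8)/(3 - 1) = 5. At u=1: Q = (6·1 - 8)/(1 - 3) = 1
Result: 5/(u - 3) + 1/(u - 1)


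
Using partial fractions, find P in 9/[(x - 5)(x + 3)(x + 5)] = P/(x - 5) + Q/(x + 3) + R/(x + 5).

Cover-up at x = 5: P = 9/[(5 + 3)(5 + 5)] = 9/[(8)(10)] = 9/80


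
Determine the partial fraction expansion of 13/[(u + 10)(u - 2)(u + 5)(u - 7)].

Using Heaviside cover-up: (-13/1020)/(u + 10) - (13/420)/(u - 2) + (13/420)/(u + 5) + (13/1020)/(u - 7)


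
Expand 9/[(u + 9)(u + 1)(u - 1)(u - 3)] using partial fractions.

Using Heaviside cover-up: (-3/320)/(u + 9) + (9/64)/(u + 1) - (9/40)/(u - 1) + (3/32)/(u - 3)


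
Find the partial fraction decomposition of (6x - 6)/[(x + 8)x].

At x=-8: α = (6·(-8) - 6)/(-8 - 0) = 27/4. At x=0: β = (6·0 - 6)/(0 + 8) = -3/4
Result: (27/4)/(x + 8) - (3/4)/x


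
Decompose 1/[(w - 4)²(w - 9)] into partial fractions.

Cover-up at w=9: C = 1/(9 - 4)² = 1/25. Cover-up at w=4: B = 1/(4 - 9) = -1/5. Comparing w² coeff: A = -C = -1/25
Result: (-1/25)/(w - 4) - (1/5)/(w - 4)² + (1/25)/(w - 9)
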